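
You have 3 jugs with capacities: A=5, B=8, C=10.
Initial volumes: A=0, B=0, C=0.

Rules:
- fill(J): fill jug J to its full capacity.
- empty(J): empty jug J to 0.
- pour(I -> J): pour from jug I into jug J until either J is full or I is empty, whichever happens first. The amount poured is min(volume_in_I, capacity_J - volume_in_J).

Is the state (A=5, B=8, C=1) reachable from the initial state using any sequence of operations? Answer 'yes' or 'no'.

Answer: yes

Derivation:
BFS from (A=0, B=0, C=0):
  1. fill(B) -> (A=0 B=8 C=0)
  2. pour(B -> A) -> (A=5 B=3 C=0)
  3. pour(B -> C) -> (A=5 B=0 C=3)
  4. fill(B) -> (A=5 B=8 C=3)
  5. pour(B -> C) -> (A=5 B=1 C=10)
  6. empty(C) -> (A=5 B=1 C=0)
  7. pour(B -> C) -> (A=5 B=0 C=1)
  8. fill(B) -> (A=5 B=8 C=1)
Target reached → yes.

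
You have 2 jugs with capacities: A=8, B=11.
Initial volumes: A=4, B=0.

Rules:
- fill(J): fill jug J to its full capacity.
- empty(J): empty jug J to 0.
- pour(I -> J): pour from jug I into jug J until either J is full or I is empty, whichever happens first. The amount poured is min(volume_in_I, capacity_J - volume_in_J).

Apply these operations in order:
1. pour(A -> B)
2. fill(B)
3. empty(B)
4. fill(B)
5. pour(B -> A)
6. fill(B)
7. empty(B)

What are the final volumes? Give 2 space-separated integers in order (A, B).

Step 1: pour(A -> B) -> (A=0 B=4)
Step 2: fill(B) -> (A=0 B=11)
Step 3: empty(B) -> (A=0 B=0)
Step 4: fill(B) -> (A=0 B=11)
Step 5: pour(B -> A) -> (A=8 B=3)
Step 6: fill(B) -> (A=8 B=11)
Step 7: empty(B) -> (A=8 B=0)

Answer: 8 0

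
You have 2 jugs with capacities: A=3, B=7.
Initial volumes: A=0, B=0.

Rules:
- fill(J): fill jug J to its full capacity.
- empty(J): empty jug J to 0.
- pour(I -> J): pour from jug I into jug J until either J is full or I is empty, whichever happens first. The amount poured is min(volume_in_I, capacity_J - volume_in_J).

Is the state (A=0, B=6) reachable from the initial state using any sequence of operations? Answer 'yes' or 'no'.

Answer: yes

Derivation:
BFS from (A=0, B=0):
  1. fill(A) -> (A=3 B=0)
  2. pour(A -> B) -> (A=0 B=3)
  3. fill(A) -> (A=3 B=3)
  4. pour(A -> B) -> (A=0 B=6)
Target reached → yes.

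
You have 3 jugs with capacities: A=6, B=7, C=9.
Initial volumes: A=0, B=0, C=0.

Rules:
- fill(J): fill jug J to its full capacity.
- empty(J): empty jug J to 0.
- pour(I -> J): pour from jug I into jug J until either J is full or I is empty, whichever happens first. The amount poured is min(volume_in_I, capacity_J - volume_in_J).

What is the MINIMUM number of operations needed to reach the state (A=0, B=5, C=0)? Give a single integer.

Answer: 5

Derivation:
BFS from (A=0, B=0, C=0). One shortest path:
  1. fill(B) -> (A=0 B=7 C=0)
  2. pour(B -> C) -> (A=0 B=0 C=7)
  3. fill(B) -> (A=0 B=7 C=7)
  4. pour(B -> C) -> (A=0 B=5 C=9)
  5. empty(C) -> (A=0 B=5 C=0)
Reached target in 5 moves.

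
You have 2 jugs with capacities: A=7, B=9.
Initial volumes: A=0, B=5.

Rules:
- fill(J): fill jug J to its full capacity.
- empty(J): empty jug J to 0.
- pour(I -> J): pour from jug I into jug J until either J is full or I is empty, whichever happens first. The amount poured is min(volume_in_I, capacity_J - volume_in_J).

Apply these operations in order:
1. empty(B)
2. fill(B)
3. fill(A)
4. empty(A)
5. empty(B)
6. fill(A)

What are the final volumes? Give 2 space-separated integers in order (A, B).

Step 1: empty(B) -> (A=0 B=0)
Step 2: fill(B) -> (A=0 B=9)
Step 3: fill(A) -> (A=7 B=9)
Step 4: empty(A) -> (A=0 B=9)
Step 5: empty(B) -> (A=0 B=0)
Step 6: fill(A) -> (A=7 B=0)

Answer: 7 0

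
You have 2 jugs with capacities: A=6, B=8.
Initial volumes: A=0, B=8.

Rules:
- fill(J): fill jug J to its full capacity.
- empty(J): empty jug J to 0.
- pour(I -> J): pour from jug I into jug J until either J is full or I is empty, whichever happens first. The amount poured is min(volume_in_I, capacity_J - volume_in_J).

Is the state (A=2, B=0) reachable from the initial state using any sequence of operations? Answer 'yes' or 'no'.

BFS from (A=0, B=8):
  1. pour(B -> A) -> (A=6 B=2)
  2. empty(A) -> (A=0 B=2)
  3. pour(B -> A) -> (A=2 B=0)
Target reached → yes.

Answer: yes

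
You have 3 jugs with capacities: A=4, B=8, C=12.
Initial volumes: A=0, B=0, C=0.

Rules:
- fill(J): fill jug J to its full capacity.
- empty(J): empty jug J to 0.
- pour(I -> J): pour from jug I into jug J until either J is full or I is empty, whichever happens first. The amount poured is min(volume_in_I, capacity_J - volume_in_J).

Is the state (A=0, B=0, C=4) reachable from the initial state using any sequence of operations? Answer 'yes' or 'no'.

BFS from (A=0, B=0, C=0):
  1. fill(A) -> (A=4 B=0 C=0)
  2. pour(A -> C) -> (A=0 B=0 C=4)
Target reached → yes.

Answer: yes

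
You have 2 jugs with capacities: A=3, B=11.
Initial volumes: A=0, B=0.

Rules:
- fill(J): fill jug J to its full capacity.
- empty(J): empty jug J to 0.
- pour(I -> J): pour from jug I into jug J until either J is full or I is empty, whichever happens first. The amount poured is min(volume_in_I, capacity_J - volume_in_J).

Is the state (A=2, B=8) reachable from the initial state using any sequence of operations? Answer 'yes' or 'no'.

Answer: no

Derivation:
BFS explored all 28 reachable states.
Reachable set includes: (0,0), (0,1), (0,2), (0,3), (0,4), (0,5), (0,6), (0,7), (0,8), (0,9), (0,10), (0,11) ...
Target (A=2, B=8) not in reachable set → no.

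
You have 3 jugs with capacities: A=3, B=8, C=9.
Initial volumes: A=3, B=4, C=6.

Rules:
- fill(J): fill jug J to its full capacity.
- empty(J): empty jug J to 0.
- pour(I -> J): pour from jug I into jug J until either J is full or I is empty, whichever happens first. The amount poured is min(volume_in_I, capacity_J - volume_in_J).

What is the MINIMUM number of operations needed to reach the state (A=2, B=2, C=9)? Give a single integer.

BFS from (A=3, B=4, C=6). One shortest path:
  1. pour(A -> B) -> (A=0 B=7 C=6)
  2. pour(C -> A) -> (A=3 B=7 C=3)
  3. pour(A -> B) -> (A=2 B=8 C=3)
  4. pour(B -> C) -> (A=2 B=2 C=9)
Reached target in 4 moves.

Answer: 4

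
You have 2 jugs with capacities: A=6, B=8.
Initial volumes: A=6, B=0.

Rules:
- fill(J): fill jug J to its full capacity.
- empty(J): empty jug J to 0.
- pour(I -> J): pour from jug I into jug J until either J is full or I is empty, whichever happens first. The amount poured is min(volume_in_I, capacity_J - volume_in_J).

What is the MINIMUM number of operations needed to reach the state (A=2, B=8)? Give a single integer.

Answer: 6

Derivation:
BFS from (A=6, B=0). One shortest path:
  1. empty(A) -> (A=0 B=0)
  2. fill(B) -> (A=0 B=8)
  3. pour(B -> A) -> (A=6 B=2)
  4. empty(A) -> (A=0 B=2)
  5. pour(B -> A) -> (A=2 B=0)
  6. fill(B) -> (A=2 B=8)
Reached target in 6 moves.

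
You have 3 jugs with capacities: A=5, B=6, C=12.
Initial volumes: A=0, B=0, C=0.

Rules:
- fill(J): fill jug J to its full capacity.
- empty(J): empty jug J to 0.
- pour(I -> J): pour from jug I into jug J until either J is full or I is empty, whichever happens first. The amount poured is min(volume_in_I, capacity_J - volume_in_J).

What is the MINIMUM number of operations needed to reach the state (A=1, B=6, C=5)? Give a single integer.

BFS from (A=0, B=0, C=0). One shortest path:
  1. fill(B) -> (A=0 B=6 C=0)
  2. pour(B -> A) -> (A=5 B=1 C=0)
  3. pour(A -> C) -> (A=0 B=1 C=5)
  4. pour(B -> A) -> (A=1 B=0 C=5)
  5. fill(B) -> (A=1 B=6 C=5)
Reached target in 5 moves.

Answer: 5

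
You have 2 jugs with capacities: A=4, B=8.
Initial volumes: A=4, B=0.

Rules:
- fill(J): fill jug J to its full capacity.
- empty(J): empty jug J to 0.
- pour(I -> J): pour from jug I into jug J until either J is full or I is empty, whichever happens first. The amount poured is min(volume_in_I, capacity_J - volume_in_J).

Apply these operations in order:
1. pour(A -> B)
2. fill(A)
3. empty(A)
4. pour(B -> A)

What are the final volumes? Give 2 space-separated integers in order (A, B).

Step 1: pour(A -> B) -> (A=0 B=4)
Step 2: fill(A) -> (A=4 B=4)
Step 3: empty(A) -> (A=0 B=4)
Step 4: pour(B -> A) -> (A=4 B=0)

Answer: 4 0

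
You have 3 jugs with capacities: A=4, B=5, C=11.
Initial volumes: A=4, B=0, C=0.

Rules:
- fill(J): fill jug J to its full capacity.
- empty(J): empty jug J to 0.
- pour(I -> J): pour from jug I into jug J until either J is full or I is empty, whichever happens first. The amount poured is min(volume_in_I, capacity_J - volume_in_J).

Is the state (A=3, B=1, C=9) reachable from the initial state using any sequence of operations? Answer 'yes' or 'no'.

BFS explored all 240 reachable states.
Reachable set includes: (0,0,0), (0,0,1), (0,0,2), (0,0,3), (0,0,4), (0,0,5), (0,0,6), (0,0,7), (0,0,8), (0,0,9), (0,0,10), (0,0,11) ...
Target (A=3, B=1, C=9) not in reachable set → no.

Answer: no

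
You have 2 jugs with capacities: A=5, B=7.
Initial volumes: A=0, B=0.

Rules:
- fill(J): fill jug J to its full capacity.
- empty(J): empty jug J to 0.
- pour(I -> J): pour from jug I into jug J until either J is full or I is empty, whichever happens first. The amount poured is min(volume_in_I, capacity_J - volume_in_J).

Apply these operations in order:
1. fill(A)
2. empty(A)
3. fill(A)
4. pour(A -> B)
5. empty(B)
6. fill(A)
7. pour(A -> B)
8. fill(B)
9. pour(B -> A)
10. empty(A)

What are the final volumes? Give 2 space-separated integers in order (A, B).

Step 1: fill(A) -> (A=5 B=0)
Step 2: empty(A) -> (A=0 B=0)
Step 3: fill(A) -> (A=5 B=0)
Step 4: pour(A -> B) -> (A=0 B=5)
Step 5: empty(B) -> (A=0 B=0)
Step 6: fill(A) -> (A=5 B=0)
Step 7: pour(A -> B) -> (A=0 B=5)
Step 8: fill(B) -> (A=0 B=7)
Step 9: pour(B -> A) -> (A=5 B=2)
Step 10: empty(A) -> (A=0 B=2)

Answer: 0 2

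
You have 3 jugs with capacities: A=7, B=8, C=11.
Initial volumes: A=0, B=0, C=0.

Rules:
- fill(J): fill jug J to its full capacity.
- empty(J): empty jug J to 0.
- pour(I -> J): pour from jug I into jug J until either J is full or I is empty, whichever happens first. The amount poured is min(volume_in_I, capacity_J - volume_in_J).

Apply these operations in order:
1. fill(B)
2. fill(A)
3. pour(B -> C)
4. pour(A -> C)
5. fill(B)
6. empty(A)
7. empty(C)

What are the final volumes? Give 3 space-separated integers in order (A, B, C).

Answer: 0 8 0

Derivation:
Step 1: fill(B) -> (A=0 B=8 C=0)
Step 2: fill(A) -> (A=7 B=8 C=0)
Step 3: pour(B -> C) -> (A=7 B=0 C=8)
Step 4: pour(A -> C) -> (A=4 B=0 C=11)
Step 5: fill(B) -> (A=4 B=8 C=11)
Step 6: empty(A) -> (A=0 B=8 C=11)
Step 7: empty(C) -> (A=0 B=8 C=0)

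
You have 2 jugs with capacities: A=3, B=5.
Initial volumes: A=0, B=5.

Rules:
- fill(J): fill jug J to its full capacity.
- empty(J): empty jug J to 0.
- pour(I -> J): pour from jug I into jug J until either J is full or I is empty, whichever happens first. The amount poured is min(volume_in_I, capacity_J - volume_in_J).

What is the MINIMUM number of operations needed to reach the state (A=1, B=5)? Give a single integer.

Answer: 5

Derivation:
BFS from (A=0, B=5). One shortest path:
  1. fill(A) -> (A=3 B=5)
  2. empty(B) -> (A=3 B=0)
  3. pour(A -> B) -> (A=0 B=3)
  4. fill(A) -> (A=3 B=3)
  5. pour(A -> B) -> (A=1 B=5)
Reached target in 5 moves.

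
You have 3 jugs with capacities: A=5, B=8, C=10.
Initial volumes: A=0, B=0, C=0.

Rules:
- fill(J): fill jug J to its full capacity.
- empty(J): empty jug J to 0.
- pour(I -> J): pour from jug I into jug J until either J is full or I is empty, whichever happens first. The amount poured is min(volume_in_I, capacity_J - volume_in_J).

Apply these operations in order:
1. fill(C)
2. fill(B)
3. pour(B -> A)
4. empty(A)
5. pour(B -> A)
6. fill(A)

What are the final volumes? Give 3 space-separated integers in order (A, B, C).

Step 1: fill(C) -> (A=0 B=0 C=10)
Step 2: fill(B) -> (A=0 B=8 C=10)
Step 3: pour(B -> A) -> (A=5 B=3 C=10)
Step 4: empty(A) -> (A=0 B=3 C=10)
Step 5: pour(B -> A) -> (A=3 B=0 C=10)
Step 6: fill(A) -> (A=5 B=0 C=10)

Answer: 5 0 10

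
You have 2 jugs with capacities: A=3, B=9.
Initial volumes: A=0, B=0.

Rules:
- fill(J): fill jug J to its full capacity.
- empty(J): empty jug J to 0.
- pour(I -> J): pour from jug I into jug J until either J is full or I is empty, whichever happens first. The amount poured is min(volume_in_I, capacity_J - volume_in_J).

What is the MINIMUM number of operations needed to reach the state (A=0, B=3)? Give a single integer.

Answer: 2

Derivation:
BFS from (A=0, B=0). One shortest path:
  1. fill(A) -> (A=3 B=0)
  2. pour(A -> B) -> (A=0 B=3)
Reached target in 2 moves.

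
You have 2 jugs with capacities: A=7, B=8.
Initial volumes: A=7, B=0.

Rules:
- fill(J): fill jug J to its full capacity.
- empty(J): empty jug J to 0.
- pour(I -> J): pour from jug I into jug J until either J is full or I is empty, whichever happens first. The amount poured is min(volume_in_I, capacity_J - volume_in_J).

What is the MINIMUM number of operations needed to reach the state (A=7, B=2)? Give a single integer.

Answer: 7

Derivation:
BFS from (A=7, B=0). One shortest path:
  1. empty(A) -> (A=0 B=0)
  2. fill(B) -> (A=0 B=8)
  3. pour(B -> A) -> (A=7 B=1)
  4. empty(A) -> (A=0 B=1)
  5. pour(B -> A) -> (A=1 B=0)
  6. fill(B) -> (A=1 B=8)
  7. pour(B -> A) -> (A=7 B=2)
Reached target in 7 moves.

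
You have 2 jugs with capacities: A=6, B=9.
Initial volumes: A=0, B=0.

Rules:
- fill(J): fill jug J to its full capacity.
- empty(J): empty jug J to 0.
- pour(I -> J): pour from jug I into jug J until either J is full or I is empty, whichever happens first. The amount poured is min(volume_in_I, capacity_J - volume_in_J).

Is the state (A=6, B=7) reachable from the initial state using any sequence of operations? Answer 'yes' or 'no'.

BFS explored all 10 reachable states.
Reachable set includes: (0,0), (0,3), (0,6), (0,9), (3,0), (3,9), (6,0), (6,3), (6,6), (6,9)
Target (A=6, B=7) not in reachable set → no.

Answer: no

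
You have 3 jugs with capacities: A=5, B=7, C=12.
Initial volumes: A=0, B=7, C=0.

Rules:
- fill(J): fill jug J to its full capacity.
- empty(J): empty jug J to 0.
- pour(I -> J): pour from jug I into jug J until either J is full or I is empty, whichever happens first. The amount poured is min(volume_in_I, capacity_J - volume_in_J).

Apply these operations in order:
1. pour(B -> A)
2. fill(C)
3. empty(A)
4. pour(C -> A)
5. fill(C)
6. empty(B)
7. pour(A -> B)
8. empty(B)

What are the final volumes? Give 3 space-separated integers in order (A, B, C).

Answer: 0 0 12

Derivation:
Step 1: pour(B -> A) -> (A=5 B=2 C=0)
Step 2: fill(C) -> (A=5 B=2 C=12)
Step 3: empty(A) -> (A=0 B=2 C=12)
Step 4: pour(C -> A) -> (A=5 B=2 C=7)
Step 5: fill(C) -> (A=5 B=2 C=12)
Step 6: empty(B) -> (A=5 B=0 C=12)
Step 7: pour(A -> B) -> (A=0 B=5 C=12)
Step 8: empty(B) -> (A=0 B=0 C=12)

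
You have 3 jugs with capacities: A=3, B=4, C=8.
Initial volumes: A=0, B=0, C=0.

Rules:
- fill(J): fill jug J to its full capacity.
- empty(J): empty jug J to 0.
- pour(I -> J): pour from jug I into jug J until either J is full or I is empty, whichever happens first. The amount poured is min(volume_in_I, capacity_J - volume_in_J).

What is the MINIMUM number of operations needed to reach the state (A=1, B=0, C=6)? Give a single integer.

BFS from (A=0, B=0, C=0). One shortest path:
  1. fill(A) -> (A=3 B=0 C=0)
  2. fill(B) -> (A=3 B=4 C=0)
  3. pour(A -> C) -> (A=0 B=4 C=3)
  4. pour(B -> A) -> (A=3 B=1 C=3)
  5. pour(A -> C) -> (A=0 B=1 C=6)
  6. pour(B -> A) -> (A=1 B=0 C=6)
Reached target in 6 moves.

Answer: 6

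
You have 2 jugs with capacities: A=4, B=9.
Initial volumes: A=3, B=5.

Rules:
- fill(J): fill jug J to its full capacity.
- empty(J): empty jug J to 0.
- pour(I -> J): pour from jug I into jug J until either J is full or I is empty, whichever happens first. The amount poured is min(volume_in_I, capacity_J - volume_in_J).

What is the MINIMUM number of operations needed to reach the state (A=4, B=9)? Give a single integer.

Answer: 2

Derivation:
BFS from (A=3, B=5). One shortest path:
  1. fill(A) -> (A=4 B=5)
  2. fill(B) -> (A=4 B=9)
Reached target in 2 moves.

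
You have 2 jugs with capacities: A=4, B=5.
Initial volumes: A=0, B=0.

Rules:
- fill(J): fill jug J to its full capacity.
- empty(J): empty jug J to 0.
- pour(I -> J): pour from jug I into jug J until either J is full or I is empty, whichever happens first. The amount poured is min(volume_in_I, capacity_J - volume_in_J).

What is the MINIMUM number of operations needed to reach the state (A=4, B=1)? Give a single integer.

BFS from (A=0, B=0). One shortest path:
  1. fill(B) -> (A=0 B=5)
  2. pour(B -> A) -> (A=4 B=1)
Reached target in 2 moves.

Answer: 2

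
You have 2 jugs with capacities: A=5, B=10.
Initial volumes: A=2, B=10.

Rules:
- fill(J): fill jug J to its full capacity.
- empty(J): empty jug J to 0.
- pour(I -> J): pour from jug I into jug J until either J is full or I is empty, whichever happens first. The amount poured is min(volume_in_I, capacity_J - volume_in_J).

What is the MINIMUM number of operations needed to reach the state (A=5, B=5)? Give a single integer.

Answer: 2

Derivation:
BFS from (A=2, B=10). One shortest path:
  1. empty(A) -> (A=0 B=10)
  2. pour(B -> A) -> (A=5 B=5)
Reached target in 2 moves.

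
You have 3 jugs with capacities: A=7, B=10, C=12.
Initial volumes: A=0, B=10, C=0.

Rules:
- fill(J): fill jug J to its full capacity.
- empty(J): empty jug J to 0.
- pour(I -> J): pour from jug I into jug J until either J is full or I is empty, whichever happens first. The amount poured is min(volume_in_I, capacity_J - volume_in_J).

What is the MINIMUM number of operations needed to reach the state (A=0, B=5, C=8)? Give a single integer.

BFS from (A=0, B=10, C=0). One shortest path:
  1. pour(B -> A) -> (A=7 B=3 C=0)
  2. pour(A -> C) -> (A=0 B=3 C=7)
  3. pour(B -> A) -> (A=3 B=0 C=7)
  4. fill(B) -> (A=3 B=10 C=7)
  5. pour(B -> C) -> (A=3 B=5 C=12)
  6. pour(C -> A) -> (A=7 B=5 C=8)
  7. empty(A) -> (A=0 B=5 C=8)
Reached target in 7 moves.

Answer: 7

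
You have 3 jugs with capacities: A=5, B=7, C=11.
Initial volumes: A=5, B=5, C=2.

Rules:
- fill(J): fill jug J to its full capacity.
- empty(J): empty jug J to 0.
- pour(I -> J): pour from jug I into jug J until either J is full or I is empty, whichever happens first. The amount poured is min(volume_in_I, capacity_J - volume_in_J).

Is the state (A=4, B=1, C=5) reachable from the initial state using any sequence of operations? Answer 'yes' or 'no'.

Answer: no

Derivation:
BFS explored all 336 reachable states.
Reachable set includes: (0,0,0), (0,0,1), (0,0,2), (0,0,3), (0,0,4), (0,0,5), (0,0,6), (0,0,7), (0,0,8), (0,0,9), (0,0,10), (0,0,11) ...
Target (A=4, B=1, C=5) not in reachable set → no.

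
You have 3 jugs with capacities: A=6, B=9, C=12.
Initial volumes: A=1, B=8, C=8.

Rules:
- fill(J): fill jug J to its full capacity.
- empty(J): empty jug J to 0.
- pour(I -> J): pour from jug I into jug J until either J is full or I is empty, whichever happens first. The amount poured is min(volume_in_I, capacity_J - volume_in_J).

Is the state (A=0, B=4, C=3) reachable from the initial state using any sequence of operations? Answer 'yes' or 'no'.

BFS from (A=1, B=8, C=8):
  1. empty(B) -> (A=1 B=0 C=8)
  2. fill(C) -> (A=1 B=0 C=12)
  3. pour(C -> B) -> (A=1 B=9 C=3)
  4. pour(B -> A) -> (A=6 B=4 C=3)
  5. empty(A) -> (A=0 B=4 C=3)
Target reached → yes.

Answer: yes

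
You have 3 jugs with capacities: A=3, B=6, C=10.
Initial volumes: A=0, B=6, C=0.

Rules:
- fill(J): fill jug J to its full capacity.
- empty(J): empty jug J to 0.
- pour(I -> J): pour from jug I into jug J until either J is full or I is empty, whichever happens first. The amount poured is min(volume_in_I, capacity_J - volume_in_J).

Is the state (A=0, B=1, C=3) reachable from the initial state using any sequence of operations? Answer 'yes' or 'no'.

BFS from (A=0, B=6, C=0):
  1. empty(B) -> (A=0 B=0 C=0)
  2. fill(C) -> (A=0 B=0 C=10)
  3. pour(C -> A) -> (A=3 B=0 C=7)
  4. pour(C -> B) -> (A=3 B=6 C=1)
  5. empty(B) -> (A=3 B=0 C=1)
  6. pour(C -> B) -> (A=3 B=1 C=0)
  7. pour(A -> C) -> (A=0 B=1 C=3)
Target reached → yes.

Answer: yes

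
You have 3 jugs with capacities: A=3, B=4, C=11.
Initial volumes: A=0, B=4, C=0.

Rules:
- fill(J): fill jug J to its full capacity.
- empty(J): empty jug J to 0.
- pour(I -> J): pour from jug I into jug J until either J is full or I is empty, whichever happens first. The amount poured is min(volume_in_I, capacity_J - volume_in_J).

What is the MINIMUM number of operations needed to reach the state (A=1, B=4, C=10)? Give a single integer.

Answer: 6

Derivation:
BFS from (A=0, B=4, C=0). One shortest path:
  1. pour(B -> A) -> (A=3 B=1 C=0)
  2. pour(A -> C) -> (A=0 B=1 C=3)
  3. pour(B -> A) -> (A=1 B=0 C=3)
  4. pour(C -> B) -> (A=1 B=3 C=0)
  5. fill(C) -> (A=1 B=3 C=11)
  6. pour(C -> B) -> (A=1 B=4 C=10)
Reached target in 6 moves.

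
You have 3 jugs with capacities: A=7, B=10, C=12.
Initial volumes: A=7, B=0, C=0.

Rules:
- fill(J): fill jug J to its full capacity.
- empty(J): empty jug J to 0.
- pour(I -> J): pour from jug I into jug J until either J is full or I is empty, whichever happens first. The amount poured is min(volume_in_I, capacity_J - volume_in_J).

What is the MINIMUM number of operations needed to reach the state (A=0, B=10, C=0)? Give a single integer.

BFS from (A=7, B=0, C=0). One shortest path:
  1. empty(A) -> (A=0 B=0 C=0)
  2. fill(B) -> (A=0 B=10 C=0)
Reached target in 2 moves.

Answer: 2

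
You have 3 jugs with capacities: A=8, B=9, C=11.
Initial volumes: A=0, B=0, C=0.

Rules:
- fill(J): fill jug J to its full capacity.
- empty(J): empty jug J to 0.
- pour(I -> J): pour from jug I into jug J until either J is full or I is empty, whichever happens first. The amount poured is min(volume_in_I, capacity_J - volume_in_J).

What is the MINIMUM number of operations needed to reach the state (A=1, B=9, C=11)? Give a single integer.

Answer: 6

Derivation:
BFS from (A=0, B=0, C=0). One shortest path:
  1. fill(B) -> (A=0 B=9 C=0)
  2. fill(C) -> (A=0 B=9 C=11)
  3. pour(B -> A) -> (A=8 B=1 C=11)
  4. empty(A) -> (A=0 B=1 C=11)
  5. pour(B -> A) -> (A=1 B=0 C=11)
  6. fill(B) -> (A=1 B=9 C=11)
Reached target in 6 moves.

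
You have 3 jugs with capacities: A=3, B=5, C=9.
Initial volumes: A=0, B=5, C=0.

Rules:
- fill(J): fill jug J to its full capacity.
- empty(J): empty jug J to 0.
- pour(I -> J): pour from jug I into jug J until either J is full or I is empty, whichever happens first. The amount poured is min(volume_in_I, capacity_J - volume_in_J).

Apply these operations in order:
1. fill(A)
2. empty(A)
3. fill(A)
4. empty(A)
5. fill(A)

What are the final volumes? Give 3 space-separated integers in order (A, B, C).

Step 1: fill(A) -> (A=3 B=5 C=0)
Step 2: empty(A) -> (A=0 B=5 C=0)
Step 3: fill(A) -> (A=3 B=5 C=0)
Step 4: empty(A) -> (A=0 B=5 C=0)
Step 5: fill(A) -> (A=3 B=5 C=0)

Answer: 3 5 0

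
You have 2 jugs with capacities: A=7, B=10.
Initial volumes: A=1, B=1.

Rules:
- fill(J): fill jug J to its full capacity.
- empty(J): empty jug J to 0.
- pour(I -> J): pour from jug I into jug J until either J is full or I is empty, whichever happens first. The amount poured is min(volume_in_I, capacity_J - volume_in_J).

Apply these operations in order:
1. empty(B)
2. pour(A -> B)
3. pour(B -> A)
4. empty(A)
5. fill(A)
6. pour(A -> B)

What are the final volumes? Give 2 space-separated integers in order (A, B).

Step 1: empty(B) -> (A=1 B=0)
Step 2: pour(A -> B) -> (A=0 B=1)
Step 3: pour(B -> A) -> (A=1 B=0)
Step 4: empty(A) -> (A=0 B=0)
Step 5: fill(A) -> (A=7 B=0)
Step 6: pour(A -> B) -> (A=0 B=7)

Answer: 0 7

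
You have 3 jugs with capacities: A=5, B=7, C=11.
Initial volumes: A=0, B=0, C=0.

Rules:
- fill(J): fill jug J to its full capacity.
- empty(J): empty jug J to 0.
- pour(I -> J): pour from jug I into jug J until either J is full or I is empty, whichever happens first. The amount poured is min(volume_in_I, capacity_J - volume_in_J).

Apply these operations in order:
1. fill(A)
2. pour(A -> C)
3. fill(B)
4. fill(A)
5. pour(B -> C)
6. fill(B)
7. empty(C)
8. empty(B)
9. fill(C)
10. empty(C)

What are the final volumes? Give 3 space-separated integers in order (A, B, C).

Answer: 5 0 0

Derivation:
Step 1: fill(A) -> (A=5 B=0 C=0)
Step 2: pour(A -> C) -> (A=0 B=0 C=5)
Step 3: fill(B) -> (A=0 B=7 C=5)
Step 4: fill(A) -> (A=5 B=7 C=5)
Step 5: pour(B -> C) -> (A=5 B=1 C=11)
Step 6: fill(B) -> (A=5 B=7 C=11)
Step 7: empty(C) -> (A=5 B=7 C=0)
Step 8: empty(B) -> (A=5 B=0 C=0)
Step 9: fill(C) -> (A=5 B=0 C=11)
Step 10: empty(C) -> (A=5 B=0 C=0)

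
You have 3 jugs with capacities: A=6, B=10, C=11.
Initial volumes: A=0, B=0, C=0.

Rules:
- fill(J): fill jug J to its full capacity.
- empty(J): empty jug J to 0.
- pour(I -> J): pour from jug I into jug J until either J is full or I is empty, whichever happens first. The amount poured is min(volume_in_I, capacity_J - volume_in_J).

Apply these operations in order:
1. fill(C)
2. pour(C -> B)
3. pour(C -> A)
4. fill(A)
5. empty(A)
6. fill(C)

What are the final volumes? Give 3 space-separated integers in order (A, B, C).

Step 1: fill(C) -> (A=0 B=0 C=11)
Step 2: pour(C -> B) -> (A=0 B=10 C=1)
Step 3: pour(C -> A) -> (A=1 B=10 C=0)
Step 4: fill(A) -> (A=6 B=10 C=0)
Step 5: empty(A) -> (A=0 B=10 C=0)
Step 6: fill(C) -> (A=0 B=10 C=11)

Answer: 0 10 11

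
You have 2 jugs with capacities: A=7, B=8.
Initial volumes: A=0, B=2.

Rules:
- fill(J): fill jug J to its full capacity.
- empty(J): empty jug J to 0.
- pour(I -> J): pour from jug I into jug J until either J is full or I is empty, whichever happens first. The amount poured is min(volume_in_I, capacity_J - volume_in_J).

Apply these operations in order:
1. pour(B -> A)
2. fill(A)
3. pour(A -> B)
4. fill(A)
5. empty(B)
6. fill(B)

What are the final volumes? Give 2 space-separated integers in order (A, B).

Answer: 7 8

Derivation:
Step 1: pour(B -> A) -> (A=2 B=0)
Step 2: fill(A) -> (A=7 B=0)
Step 3: pour(A -> B) -> (A=0 B=7)
Step 4: fill(A) -> (A=7 B=7)
Step 5: empty(B) -> (A=7 B=0)
Step 6: fill(B) -> (A=7 B=8)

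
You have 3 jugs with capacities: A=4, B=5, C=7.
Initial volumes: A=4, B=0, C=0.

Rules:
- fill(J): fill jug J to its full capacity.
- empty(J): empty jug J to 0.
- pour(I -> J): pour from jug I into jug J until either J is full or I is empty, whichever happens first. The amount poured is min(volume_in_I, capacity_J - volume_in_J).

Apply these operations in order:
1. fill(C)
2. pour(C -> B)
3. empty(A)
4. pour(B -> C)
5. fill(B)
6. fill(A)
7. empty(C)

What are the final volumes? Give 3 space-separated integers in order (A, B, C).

Answer: 4 5 0

Derivation:
Step 1: fill(C) -> (A=4 B=0 C=7)
Step 2: pour(C -> B) -> (A=4 B=5 C=2)
Step 3: empty(A) -> (A=0 B=5 C=2)
Step 4: pour(B -> C) -> (A=0 B=0 C=7)
Step 5: fill(B) -> (A=0 B=5 C=7)
Step 6: fill(A) -> (A=4 B=5 C=7)
Step 7: empty(C) -> (A=4 B=5 C=0)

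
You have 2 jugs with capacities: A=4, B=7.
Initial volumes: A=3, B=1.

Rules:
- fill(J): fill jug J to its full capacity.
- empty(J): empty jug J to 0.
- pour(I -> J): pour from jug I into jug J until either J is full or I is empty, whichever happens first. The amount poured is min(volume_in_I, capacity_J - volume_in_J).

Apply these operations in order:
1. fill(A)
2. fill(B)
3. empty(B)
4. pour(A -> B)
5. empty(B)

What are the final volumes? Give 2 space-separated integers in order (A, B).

Answer: 0 0

Derivation:
Step 1: fill(A) -> (A=4 B=1)
Step 2: fill(B) -> (A=4 B=7)
Step 3: empty(B) -> (A=4 B=0)
Step 4: pour(A -> B) -> (A=0 B=4)
Step 5: empty(B) -> (A=0 B=0)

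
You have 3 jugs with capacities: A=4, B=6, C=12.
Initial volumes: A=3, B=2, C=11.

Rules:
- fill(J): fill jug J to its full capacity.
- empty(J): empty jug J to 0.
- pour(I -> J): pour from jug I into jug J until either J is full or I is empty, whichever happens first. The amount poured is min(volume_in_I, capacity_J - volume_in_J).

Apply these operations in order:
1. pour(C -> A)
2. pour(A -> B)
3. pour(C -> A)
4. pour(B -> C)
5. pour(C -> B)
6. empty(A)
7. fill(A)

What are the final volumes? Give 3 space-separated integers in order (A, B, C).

Answer: 4 6 6

Derivation:
Step 1: pour(C -> A) -> (A=4 B=2 C=10)
Step 2: pour(A -> B) -> (A=0 B=6 C=10)
Step 3: pour(C -> A) -> (A=4 B=6 C=6)
Step 4: pour(B -> C) -> (A=4 B=0 C=12)
Step 5: pour(C -> B) -> (A=4 B=6 C=6)
Step 6: empty(A) -> (A=0 B=6 C=6)
Step 7: fill(A) -> (A=4 B=6 C=6)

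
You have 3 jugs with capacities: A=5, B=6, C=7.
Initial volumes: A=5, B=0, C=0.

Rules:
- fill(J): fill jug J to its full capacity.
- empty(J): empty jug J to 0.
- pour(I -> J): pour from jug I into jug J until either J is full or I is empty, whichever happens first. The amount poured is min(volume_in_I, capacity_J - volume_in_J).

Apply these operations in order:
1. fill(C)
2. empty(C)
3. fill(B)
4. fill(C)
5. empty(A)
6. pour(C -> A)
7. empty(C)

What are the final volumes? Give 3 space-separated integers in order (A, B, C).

Answer: 5 6 0

Derivation:
Step 1: fill(C) -> (A=5 B=0 C=7)
Step 2: empty(C) -> (A=5 B=0 C=0)
Step 3: fill(B) -> (A=5 B=6 C=0)
Step 4: fill(C) -> (A=5 B=6 C=7)
Step 5: empty(A) -> (A=0 B=6 C=7)
Step 6: pour(C -> A) -> (A=5 B=6 C=2)
Step 7: empty(C) -> (A=5 B=6 C=0)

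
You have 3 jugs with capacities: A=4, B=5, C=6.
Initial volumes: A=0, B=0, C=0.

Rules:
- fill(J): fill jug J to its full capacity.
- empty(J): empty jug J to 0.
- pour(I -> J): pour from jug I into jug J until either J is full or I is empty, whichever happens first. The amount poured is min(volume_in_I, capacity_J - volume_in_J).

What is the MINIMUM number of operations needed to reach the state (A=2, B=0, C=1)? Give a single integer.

Answer: 6

Derivation:
BFS from (A=0, B=0, C=0). One shortest path:
  1. fill(A) -> (A=4 B=0 C=0)
  2. pour(A -> C) -> (A=0 B=0 C=4)
  3. fill(A) -> (A=4 B=0 C=4)
  4. pour(A -> C) -> (A=2 B=0 C=6)
  5. pour(C -> B) -> (A=2 B=5 C=1)
  6. empty(B) -> (A=2 B=0 C=1)
Reached target in 6 moves.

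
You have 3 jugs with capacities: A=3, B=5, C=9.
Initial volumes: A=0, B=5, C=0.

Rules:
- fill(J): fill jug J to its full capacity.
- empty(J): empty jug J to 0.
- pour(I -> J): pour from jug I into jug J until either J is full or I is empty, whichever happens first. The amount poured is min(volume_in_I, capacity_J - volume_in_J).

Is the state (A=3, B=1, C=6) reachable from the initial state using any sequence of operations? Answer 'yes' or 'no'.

Answer: yes

Derivation:
BFS from (A=0, B=5, C=0):
  1. pour(B -> C) -> (A=0 B=0 C=5)
  2. fill(B) -> (A=0 B=5 C=5)
  3. pour(B -> C) -> (A=0 B=1 C=9)
  4. pour(C -> A) -> (A=3 B=1 C=6)
Target reached → yes.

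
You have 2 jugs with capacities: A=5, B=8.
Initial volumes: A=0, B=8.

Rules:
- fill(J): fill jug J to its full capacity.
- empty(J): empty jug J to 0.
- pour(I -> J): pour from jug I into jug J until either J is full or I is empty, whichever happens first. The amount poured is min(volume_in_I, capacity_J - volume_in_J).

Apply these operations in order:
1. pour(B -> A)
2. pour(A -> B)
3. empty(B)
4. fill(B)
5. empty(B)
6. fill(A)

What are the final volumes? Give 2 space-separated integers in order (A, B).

Step 1: pour(B -> A) -> (A=5 B=3)
Step 2: pour(A -> B) -> (A=0 B=8)
Step 3: empty(B) -> (A=0 B=0)
Step 4: fill(B) -> (A=0 B=8)
Step 5: empty(B) -> (A=0 B=0)
Step 6: fill(A) -> (A=5 B=0)

Answer: 5 0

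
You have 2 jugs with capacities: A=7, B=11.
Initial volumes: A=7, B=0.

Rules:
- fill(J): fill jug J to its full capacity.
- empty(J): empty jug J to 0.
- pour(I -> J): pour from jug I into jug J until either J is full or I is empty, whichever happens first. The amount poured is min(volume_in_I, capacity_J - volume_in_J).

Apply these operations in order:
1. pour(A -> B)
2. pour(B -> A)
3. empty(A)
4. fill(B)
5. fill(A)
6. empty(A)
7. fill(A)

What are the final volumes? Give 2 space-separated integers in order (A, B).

Step 1: pour(A -> B) -> (A=0 B=7)
Step 2: pour(B -> A) -> (A=7 B=0)
Step 3: empty(A) -> (A=0 B=0)
Step 4: fill(B) -> (A=0 B=11)
Step 5: fill(A) -> (A=7 B=11)
Step 6: empty(A) -> (A=0 B=11)
Step 7: fill(A) -> (A=7 B=11)

Answer: 7 11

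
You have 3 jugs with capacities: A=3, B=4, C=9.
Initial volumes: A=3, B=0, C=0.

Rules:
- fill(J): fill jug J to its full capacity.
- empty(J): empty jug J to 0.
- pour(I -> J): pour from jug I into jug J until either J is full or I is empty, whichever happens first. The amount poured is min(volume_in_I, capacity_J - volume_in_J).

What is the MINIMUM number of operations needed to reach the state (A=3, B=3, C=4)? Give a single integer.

BFS from (A=3, B=0, C=0). One shortest path:
  1. fill(B) -> (A=3 B=4 C=0)
  2. pour(B -> C) -> (A=3 B=0 C=4)
  3. pour(A -> B) -> (A=0 B=3 C=4)
  4. fill(A) -> (A=3 B=3 C=4)
Reached target in 4 moves.

Answer: 4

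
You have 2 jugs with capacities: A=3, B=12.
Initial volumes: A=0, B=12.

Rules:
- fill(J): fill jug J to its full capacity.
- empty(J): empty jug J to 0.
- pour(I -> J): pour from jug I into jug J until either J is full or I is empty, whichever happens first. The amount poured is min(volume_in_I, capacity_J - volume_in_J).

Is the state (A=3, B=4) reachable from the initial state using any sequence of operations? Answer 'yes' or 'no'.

Answer: no

Derivation:
BFS explored all 10 reachable states.
Reachable set includes: (0,0), (0,3), (0,6), (0,9), (0,12), (3,0), (3,3), (3,6), (3,9), (3,12)
Target (A=3, B=4) not in reachable set → no.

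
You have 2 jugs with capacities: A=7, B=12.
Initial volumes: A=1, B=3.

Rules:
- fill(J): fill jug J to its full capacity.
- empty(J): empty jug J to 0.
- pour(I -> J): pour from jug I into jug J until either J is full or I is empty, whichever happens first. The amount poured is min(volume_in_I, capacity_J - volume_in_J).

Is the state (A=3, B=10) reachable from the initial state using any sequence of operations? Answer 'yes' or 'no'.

BFS explored all 39 reachable states.
Reachable set includes: (0,0), (0,1), (0,2), (0,3), (0,4), (0,5), (0,6), (0,7), (0,8), (0,9), (0,10), (0,11) ...
Target (A=3, B=10) not in reachable set → no.

Answer: no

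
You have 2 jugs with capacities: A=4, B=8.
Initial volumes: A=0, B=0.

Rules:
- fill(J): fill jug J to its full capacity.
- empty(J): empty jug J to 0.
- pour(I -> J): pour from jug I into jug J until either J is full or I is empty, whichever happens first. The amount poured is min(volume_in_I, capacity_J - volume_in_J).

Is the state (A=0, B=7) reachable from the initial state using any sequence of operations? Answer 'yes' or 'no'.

Answer: no

Derivation:
BFS explored all 6 reachable states.
Reachable set includes: (0,0), (0,4), (0,8), (4,0), (4,4), (4,8)
Target (A=0, B=7) not in reachable set → no.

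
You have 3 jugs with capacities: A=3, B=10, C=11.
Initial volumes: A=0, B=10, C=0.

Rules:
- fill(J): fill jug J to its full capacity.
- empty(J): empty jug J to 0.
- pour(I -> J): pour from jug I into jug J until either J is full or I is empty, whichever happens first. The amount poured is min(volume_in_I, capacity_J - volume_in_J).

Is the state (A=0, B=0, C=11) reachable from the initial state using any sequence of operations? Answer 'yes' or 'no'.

Answer: yes

Derivation:
BFS from (A=0, B=10, C=0):
  1. empty(B) -> (A=0 B=0 C=0)
  2. fill(C) -> (A=0 B=0 C=11)
Target reached → yes.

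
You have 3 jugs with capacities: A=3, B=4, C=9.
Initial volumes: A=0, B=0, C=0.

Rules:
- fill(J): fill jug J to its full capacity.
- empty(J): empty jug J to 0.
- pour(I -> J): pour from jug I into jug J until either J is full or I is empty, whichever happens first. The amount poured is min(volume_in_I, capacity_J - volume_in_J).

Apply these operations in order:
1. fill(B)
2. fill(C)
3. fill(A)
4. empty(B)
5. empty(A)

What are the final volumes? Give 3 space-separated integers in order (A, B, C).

Step 1: fill(B) -> (A=0 B=4 C=0)
Step 2: fill(C) -> (A=0 B=4 C=9)
Step 3: fill(A) -> (A=3 B=4 C=9)
Step 4: empty(B) -> (A=3 B=0 C=9)
Step 5: empty(A) -> (A=0 B=0 C=9)

Answer: 0 0 9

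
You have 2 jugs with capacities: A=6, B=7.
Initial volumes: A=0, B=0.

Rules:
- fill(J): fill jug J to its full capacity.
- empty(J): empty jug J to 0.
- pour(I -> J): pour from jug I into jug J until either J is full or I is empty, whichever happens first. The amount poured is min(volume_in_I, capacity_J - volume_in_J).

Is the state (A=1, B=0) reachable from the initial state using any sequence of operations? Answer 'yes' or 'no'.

BFS from (A=0, B=0):
  1. fill(B) -> (A=0 B=7)
  2. pour(B -> A) -> (A=6 B=1)
  3. empty(A) -> (A=0 B=1)
  4. pour(B -> A) -> (A=1 B=0)
Target reached → yes.

Answer: yes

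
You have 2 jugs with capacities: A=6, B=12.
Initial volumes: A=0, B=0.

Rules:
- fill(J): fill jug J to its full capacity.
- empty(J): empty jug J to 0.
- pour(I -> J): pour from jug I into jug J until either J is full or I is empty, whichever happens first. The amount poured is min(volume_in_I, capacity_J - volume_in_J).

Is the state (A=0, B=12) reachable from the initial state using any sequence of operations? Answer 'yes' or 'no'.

Answer: yes

Derivation:
BFS from (A=0, B=0):
  1. fill(B) -> (A=0 B=12)
Target reached → yes.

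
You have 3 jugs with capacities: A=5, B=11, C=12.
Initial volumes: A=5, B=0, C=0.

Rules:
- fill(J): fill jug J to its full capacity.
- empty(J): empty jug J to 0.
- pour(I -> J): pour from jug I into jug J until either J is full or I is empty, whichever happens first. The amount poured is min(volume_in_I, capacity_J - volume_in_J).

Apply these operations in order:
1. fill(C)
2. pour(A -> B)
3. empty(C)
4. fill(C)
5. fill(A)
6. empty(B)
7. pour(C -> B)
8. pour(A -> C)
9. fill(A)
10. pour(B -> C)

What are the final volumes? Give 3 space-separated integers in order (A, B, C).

Answer: 5 5 12

Derivation:
Step 1: fill(C) -> (A=5 B=0 C=12)
Step 2: pour(A -> B) -> (A=0 B=5 C=12)
Step 3: empty(C) -> (A=0 B=5 C=0)
Step 4: fill(C) -> (A=0 B=5 C=12)
Step 5: fill(A) -> (A=5 B=5 C=12)
Step 6: empty(B) -> (A=5 B=0 C=12)
Step 7: pour(C -> B) -> (A=5 B=11 C=1)
Step 8: pour(A -> C) -> (A=0 B=11 C=6)
Step 9: fill(A) -> (A=5 B=11 C=6)
Step 10: pour(B -> C) -> (A=5 B=5 C=12)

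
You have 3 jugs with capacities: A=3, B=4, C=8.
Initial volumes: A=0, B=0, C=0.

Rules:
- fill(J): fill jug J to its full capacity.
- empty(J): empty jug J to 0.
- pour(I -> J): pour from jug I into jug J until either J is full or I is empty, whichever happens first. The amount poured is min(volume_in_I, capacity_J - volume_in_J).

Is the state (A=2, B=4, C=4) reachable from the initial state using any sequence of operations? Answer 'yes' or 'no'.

Answer: yes

Derivation:
BFS from (A=0, B=0, C=0):
  1. fill(A) -> (A=3 B=0 C=0)
  2. fill(B) -> (A=3 B=4 C=0)
  3. pour(B -> C) -> (A=3 B=0 C=4)
  4. pour(A -> B) -> (A=0 B=3 C=4)
  5. fill(A) -> (A=3 B=3 C=4)
  6. pour(A -> B) -> (A=2 B=4 C=4)
Target reached → yes.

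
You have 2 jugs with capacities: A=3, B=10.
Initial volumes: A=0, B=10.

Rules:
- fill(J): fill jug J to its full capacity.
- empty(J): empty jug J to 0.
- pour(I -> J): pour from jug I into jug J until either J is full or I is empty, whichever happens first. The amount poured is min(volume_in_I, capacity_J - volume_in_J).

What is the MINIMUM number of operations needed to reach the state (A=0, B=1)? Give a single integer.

Answer: 6

Derivation:
BFS from (A=0, B=10). One shortest path:
  1. pour(B -> A) -> (A=3 B=7)
  2. empty(A) -> (A=0 B=7)
  3. pour(B -> A) -> (A=3 B=4)
  4. empty(A) -> (A=0 B=4)
  5. pour(B -> A) -> (A=3 B=1)
  6. empty(A) -> (A=0 B=1)
Reached target in 6 moves.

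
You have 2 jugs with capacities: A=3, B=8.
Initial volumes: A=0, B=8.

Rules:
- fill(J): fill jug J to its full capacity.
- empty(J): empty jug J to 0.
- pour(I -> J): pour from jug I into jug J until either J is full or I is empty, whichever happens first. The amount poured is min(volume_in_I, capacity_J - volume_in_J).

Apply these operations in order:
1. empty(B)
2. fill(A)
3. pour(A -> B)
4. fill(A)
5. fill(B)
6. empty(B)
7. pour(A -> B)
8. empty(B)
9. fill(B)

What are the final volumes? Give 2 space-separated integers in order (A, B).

Answer: 0 8

Derivation:
Step 1: empty(B) -> (A=0 B=0)
Step 2: fill(A) -> (A=3 B=0)
Step 3: pour(A -> B) -> (A=0 B=3)
Step 4: fill(A) -> (A=3 B=3)
Step 5: fill(B) -> (A=3 B=8)
Step 6: empty(B) -> (A=3 B=0)
Step 7: pour(A -> B) -> (A=0 B=3)
Step 8: empty(B) -> (A=0 B=0)
Step 9: fill(B) -> (A=0 B=8)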